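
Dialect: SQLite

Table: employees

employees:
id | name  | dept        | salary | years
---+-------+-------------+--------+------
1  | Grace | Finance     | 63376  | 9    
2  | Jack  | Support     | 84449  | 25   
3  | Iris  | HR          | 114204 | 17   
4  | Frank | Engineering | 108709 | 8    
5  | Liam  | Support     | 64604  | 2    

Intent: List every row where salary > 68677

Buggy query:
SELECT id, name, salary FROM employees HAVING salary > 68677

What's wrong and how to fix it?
Bug: This is a non-aggregate query (no GROUP BY, no aggregates), so in SQLite the HAVING clause is invalid here; a row-level condition belongs in WHERE

Fix: Use WHERE for row-level filtering

Corrected query:
SELECT id, name, salary FROM employees WHERE salary > 68677

Result:
id | name  | salary
---+-------+-------
2  | Jack  | 84449 
3  | Iris  | 114204
4  | Frank | 108709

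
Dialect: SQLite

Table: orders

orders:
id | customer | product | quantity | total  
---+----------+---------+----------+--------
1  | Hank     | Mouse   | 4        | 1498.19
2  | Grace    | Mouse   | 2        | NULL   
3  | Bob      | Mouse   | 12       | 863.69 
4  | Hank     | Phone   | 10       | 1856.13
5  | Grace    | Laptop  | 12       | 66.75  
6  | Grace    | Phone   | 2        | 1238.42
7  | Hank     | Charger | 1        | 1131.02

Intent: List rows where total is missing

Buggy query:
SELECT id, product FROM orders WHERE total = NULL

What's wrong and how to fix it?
Bug: Comparing to NULL with '=' never matches; NULL = NULL is unknown, not true

Fix: Replace '= NULL' with 'IS NULL'

Corrected query:
SELECT id, product FROM orders WHERE total IS NULL

Result:
id | product
---+--------
2  | Mouse  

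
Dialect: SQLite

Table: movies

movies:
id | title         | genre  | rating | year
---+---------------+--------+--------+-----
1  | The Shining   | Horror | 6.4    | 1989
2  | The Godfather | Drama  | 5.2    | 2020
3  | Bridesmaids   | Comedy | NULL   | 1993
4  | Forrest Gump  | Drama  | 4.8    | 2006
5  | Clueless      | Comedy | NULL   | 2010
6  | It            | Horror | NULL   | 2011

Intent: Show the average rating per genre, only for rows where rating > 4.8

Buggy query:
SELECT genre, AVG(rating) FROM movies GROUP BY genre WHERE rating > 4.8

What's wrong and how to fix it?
Bug: Row-level WHERE must come before GROUP BY in the clause order

Fix: Place WHERE between FROM and GROUP BY

Corrected query:
SELECT genre, AVG(rating) FROM movies WHERE rating > 4.8 GROUP BY genre

Result:
genre  | AVG(rating)
-------+------------
Drama  | 5.2        
Horror | 6.4        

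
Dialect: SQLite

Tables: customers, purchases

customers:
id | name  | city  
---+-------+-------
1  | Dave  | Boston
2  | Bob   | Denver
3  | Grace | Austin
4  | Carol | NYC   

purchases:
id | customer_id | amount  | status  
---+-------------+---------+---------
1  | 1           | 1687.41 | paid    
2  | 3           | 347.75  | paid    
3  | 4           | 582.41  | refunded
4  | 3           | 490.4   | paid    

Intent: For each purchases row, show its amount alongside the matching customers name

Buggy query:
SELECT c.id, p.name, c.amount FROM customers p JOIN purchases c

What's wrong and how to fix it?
Bug: JOIN with no ON clause produces a cartesian product; every purchases row pairs with every customers row

Fix: Specify the join condition linking the foreign key to the parent id

Corrected query:
SELECT c.id, p.name, c.amount FROM customers p JOIN purchases c ON c.customer_id = p.id

Result:
id | name  | amount 
---+-------+--------
1  | Dave  | 1687.41
2  | Grace | 347.75 
3  | Carol | 582.41 
4  | Grace | 490.4  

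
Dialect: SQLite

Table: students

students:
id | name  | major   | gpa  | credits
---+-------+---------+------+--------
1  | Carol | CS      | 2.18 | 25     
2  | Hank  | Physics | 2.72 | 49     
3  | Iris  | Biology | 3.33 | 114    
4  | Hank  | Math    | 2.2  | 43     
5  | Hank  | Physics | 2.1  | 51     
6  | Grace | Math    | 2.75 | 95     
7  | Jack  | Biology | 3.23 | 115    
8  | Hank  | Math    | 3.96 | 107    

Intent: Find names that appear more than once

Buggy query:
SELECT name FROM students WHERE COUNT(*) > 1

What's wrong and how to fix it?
Bug: COUNT(*) is an aggregate and cannot be used in WHERE

Fix: Group first, then use HAVING for the count condition

Corrected query:
SELECT name FROM students GROUP BY name HAVING COUNT(*) > 1

Result:
name
----
Hank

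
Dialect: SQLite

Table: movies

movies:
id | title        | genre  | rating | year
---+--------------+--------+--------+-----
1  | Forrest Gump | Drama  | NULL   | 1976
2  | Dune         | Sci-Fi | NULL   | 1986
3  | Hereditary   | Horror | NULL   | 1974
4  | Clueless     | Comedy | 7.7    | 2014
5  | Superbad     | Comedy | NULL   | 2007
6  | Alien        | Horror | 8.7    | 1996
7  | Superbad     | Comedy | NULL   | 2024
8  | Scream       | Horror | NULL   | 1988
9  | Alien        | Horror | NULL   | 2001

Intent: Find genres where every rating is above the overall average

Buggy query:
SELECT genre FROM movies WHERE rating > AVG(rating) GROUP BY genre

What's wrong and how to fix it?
Bug: AVG() is an aggregate; it can't sit directly in WHERE

Fix: Use a subquery for AVG and a HAVING MIN(...) filter so the condition holds for every row in the group

Corrected query:
SELECT genre FROM movies GROUP BY genre HAVING MIN(rating) > (SELECT AVG(rating) FROM movies)

Result:
genre 
------
Horror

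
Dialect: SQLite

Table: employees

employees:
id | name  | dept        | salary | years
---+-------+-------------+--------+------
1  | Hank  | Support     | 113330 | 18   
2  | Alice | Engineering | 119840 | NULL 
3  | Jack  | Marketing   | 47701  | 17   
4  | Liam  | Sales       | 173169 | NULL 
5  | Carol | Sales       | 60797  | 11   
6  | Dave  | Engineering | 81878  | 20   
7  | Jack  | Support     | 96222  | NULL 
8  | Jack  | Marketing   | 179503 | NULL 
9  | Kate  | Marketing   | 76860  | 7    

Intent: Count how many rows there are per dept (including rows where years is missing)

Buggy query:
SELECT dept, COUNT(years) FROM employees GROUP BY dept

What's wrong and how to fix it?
Bug: COUNT(column) counts non-NULL values only; rows with NULL years aren't counted

Fix: Replace COUNT(years) with COUNT(*)

Corrected query:
SELECT dept, COUNT(*) FROM employees GROUP BY dept

Result:
dept        | COUNT(*)
------------+---------
Engineering | 2       
Marketing   | 3       
Sales       | 2       
Support     | 2       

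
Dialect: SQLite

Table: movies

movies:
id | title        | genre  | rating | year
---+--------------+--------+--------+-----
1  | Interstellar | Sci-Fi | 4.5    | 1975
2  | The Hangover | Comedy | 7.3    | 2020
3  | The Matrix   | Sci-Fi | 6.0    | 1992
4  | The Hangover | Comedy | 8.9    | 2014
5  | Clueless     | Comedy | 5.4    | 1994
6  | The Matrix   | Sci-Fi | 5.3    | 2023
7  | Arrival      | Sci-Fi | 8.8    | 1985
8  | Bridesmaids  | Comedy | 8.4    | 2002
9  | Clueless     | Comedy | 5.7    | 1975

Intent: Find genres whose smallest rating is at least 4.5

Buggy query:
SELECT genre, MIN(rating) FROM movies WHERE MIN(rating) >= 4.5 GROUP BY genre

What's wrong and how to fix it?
Bug: MIN() in WHERE is a misuse of aggregate

Fix: Replace WHERE with HAVING after the GROUP BY

Corrected query:
SELECT genre, MIN(rating) FROM movies GROUP BY genre HAVING MIN(rating) >= 4.5

Result:
genre  | MIN(rating)
-------+------------
Comedy | 5.4        
Sci-Fi | 4.5        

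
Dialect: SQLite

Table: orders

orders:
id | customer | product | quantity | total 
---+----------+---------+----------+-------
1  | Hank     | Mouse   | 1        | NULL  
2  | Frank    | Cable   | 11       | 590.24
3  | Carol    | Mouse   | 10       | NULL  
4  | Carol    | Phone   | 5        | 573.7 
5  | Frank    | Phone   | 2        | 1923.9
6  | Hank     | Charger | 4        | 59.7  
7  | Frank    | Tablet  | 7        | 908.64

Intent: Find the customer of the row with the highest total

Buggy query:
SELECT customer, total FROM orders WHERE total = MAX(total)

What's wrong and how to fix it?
Bug: MAX(total) is an aggregate and cannot be used directly in WHERE

Fix: Wrap MAX in a scalar subquery so WHERE compares against a single value

Corrected query:
SELECT customer, total FROM orders WHERE total = (SELECT MAX(total) FROM orders)

Result:
customer | total 
---------+-------
Frank    | 1923.9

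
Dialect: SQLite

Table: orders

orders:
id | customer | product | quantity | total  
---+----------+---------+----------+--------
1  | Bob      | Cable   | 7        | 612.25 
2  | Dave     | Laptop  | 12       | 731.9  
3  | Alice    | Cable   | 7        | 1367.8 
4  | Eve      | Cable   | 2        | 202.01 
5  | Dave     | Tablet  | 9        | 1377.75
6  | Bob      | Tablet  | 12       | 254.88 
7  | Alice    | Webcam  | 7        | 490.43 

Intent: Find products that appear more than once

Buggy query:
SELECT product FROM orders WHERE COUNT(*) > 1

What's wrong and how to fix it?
Bug: COUNT(*) is an aggregate and cannot be used in WHERE

Fix: GROUP BY product, then filter groups with HAVING COUNT(*) > 1

Corrected query:
SELECT product FROM orders GROUP BY product HAVING COUNT(*) > 1

Result:
product
-------
Cable  
Tablet 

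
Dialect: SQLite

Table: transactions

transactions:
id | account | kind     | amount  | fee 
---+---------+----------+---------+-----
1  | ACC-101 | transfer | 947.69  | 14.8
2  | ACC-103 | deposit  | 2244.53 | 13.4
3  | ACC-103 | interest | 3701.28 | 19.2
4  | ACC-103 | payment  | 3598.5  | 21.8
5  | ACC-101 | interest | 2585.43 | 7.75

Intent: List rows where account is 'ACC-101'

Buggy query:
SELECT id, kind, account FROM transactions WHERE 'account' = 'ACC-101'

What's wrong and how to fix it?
Bug: Single quotes denote string literals in SQL; the column name is being compared as a constant string

Fix: Reference the column as account without single quotes

Corrected query:
SELECT id, kind, account FROM transactions WHERE account = 'ACC-101'

Result:
id | kind     | account
---+----------+--------
1  | transfer | ACC-101
5  | interest | ACC-101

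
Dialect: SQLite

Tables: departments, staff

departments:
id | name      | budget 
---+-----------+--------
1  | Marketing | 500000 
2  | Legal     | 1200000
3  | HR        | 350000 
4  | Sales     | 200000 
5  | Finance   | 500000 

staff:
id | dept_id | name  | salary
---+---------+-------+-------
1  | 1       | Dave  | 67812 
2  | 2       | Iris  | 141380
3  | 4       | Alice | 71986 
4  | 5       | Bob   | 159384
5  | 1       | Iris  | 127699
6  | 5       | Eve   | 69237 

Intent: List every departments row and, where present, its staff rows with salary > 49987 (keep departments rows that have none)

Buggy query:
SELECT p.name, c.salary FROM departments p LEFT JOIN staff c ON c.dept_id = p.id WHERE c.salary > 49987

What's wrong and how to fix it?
Bug: A WHERE condition on the right-hand table after LEFT JOIN drops unmatched parents

Fix: Put 'c.salary > 49987' in the JOIN's ON clause instead of WHERE

Corrected query:
SELECT p.name, c.salary FROM departments p LEFT JOIN staff c ON c.dept_id = p.id AND c.salary > 49987

Result:
name      | salary
----------+-------
Marketing | 67812 
Marketing | 127699
Legal     | 141380
HR        | NULL  
Sales     | 71986 
Finance   | 69237 
Finance   | 159384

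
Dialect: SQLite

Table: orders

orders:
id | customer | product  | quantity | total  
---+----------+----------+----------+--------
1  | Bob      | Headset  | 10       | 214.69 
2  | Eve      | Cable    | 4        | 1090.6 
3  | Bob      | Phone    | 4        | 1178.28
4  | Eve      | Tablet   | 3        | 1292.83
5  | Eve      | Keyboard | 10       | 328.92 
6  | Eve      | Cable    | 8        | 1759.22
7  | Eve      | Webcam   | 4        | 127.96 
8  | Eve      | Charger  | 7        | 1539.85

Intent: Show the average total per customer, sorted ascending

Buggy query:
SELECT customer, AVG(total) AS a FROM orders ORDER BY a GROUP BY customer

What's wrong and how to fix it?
Bug: ORDER BY appears before GROUP BY; SQL clause order requires GROUP BY first

Fix: Move ORDER BY to the end, after GROUP BY

Corrected query:
SELECT customer, AVG(total) AS a FROM orders GROUP BY customer ORDER BY a

Result:
customer | a      
---------+--------
Bob      | 696.485
Eve      | 1023.23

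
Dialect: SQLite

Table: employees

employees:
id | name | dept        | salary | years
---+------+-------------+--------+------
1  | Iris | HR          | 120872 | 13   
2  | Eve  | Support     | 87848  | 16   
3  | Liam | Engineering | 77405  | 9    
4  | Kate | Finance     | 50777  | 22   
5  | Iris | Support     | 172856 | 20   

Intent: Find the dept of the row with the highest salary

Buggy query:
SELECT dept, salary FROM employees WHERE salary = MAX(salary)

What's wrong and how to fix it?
Bug: WHERE is evaluated per row; an aggregate over the whole table isn't defined there

Fix: Use a subquery: WHERE salary = (SELECT MAX(salary) FROM employees)

Corrected query:
SELECT dept, salary FROM employees WHERE salary = (SELECT MAX(salary) FROM employees)

Result:
dept    | salary
--------+-------
Support | 172856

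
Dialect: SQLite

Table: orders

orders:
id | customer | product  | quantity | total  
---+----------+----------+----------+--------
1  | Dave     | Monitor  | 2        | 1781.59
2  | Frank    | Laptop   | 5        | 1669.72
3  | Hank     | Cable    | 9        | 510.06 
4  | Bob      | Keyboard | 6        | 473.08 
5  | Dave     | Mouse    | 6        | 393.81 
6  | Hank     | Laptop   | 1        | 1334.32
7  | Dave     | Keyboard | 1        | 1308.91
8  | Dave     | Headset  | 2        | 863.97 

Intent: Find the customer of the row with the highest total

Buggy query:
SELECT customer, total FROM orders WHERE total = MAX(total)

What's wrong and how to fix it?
Bug: MAX(total) is an aggregate and cannot be used directly in WHERE

Fix: Wrap MAX in a scalar subquery so WHERE compares against a single value

Corrected query:
SELECT customer, total FROM orders WHERE total = (SELECT MAX(total) FROM orders)

Result:
customer | total  
---------+--------
Dave     | 1781.59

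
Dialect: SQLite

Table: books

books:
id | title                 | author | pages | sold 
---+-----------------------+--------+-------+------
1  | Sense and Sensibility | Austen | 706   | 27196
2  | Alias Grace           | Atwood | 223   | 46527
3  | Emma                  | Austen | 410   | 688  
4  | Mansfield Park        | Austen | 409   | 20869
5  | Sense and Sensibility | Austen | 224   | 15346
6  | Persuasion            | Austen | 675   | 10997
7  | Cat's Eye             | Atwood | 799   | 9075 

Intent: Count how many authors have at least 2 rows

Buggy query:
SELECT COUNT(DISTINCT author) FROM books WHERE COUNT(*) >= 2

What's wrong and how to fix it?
Bug: COUNT(*) cannot appear in WHERE; the per-group count doesn't exist yet

Fix: Group first with HAVING COUNT(*) >= 2, then COUNT the resulting groups

Corrected query:
SELECT COUNT(*) FROM (SELECT author FROM books GROUP BY author HAVING COUNT(*) >= 2)

Result:
COUNT(*)
--------
2       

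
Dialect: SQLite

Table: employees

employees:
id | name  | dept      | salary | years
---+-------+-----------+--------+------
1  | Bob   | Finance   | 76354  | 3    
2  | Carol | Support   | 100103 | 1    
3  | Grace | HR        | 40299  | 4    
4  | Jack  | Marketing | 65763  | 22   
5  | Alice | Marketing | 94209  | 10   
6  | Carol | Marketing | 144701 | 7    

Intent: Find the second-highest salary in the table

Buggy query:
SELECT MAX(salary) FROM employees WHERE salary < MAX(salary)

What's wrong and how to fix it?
Bug: The inner MAX is an aggregate inside WHERE, which is not allowed

Fix: Put the inner MAX in a scalar subquery

Corrected query:
SELECT MAX(salary) FROM employees WHERE salary < (SELECT MAX(salary) FROM employees)

Result:
MAX(salary)
-----------
100103     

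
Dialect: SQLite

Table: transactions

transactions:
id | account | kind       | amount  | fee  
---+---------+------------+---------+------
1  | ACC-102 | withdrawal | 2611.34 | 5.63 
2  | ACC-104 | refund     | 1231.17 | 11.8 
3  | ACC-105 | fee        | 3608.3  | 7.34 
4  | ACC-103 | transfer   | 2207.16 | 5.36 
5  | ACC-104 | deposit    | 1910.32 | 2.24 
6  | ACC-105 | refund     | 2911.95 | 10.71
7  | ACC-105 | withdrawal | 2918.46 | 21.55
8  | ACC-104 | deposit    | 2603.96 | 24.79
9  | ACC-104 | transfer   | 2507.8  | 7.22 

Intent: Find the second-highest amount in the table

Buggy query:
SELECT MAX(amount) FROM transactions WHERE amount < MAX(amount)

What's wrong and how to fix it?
Bug: The inner MAX is an aggregate inside WHERE, which is not allowed

Fix: Compute the overall MAX in a subquery, then take MAX of rows below it

Corrected query:
SELECT MAX(amount) FROM transactions WHERE amount < (SELECT MAX(amount) FROM transactions)

Result:
MAX(amount)
-----------
2918.46    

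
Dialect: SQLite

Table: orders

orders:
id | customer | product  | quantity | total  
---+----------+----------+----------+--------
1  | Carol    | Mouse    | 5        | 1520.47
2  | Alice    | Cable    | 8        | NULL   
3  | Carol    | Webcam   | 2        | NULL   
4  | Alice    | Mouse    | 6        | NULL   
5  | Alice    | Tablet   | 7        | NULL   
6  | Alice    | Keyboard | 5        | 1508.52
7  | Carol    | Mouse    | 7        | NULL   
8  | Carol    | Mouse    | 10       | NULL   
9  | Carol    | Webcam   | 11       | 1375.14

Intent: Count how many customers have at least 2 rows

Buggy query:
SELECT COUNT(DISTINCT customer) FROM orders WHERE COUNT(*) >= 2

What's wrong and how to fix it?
Bug: COUNT(*) cannot appear in WHERE; the per-group count doesn't exist yet

Fix: Use a subquery that GROUPs and filters with HAVING, then count its rows

Corrected query:
SELECT COUNT(*) FROM (SELECT customer FROM orders GROUP BY customer HAVING COUNT(*) >= 2)

Result:
COUNT(*)
--------
2       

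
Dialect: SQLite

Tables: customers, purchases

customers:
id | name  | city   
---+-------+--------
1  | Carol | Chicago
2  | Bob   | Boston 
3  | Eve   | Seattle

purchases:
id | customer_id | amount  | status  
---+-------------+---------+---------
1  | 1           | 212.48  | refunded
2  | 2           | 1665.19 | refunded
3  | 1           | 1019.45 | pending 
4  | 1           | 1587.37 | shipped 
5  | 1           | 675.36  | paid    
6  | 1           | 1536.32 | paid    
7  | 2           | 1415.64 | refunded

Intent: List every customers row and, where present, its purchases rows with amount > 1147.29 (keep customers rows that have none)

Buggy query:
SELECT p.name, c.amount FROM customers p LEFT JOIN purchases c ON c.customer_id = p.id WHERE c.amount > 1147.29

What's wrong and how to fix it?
Bug: A WHERE condition on the right-hand table after LEFT JOIN drops unmatched parents

Fix: Put 'c.amount > 1147.29' in the JOIN's ON clause instead of WHERE

Corrected query:
SELECT p.name, c.amount FROM customers p LEFT JOIN purchases c ON c.customer_id = p.id AND c.amount > 1147.29

Result:
name  | amount 
------+--------
Carol | 1536.32
Carol | 1587.37
Bob   | 1415.64
Bob   | 1665.19
Eve   | NULL   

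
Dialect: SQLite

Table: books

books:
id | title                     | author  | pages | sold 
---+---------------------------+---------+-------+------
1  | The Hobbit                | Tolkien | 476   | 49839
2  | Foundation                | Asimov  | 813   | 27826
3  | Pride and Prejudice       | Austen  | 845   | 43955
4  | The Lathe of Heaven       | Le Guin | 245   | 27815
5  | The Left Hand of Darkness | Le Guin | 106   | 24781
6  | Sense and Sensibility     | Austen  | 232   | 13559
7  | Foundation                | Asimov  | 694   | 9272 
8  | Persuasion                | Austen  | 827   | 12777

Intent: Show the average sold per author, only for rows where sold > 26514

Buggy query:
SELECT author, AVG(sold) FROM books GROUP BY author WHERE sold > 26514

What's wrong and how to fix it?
Bug: Row-level WHERE must come before GROUP BY in the clause order

Fix: Place WHERE between FROM and GROUP BY

Corrected query:
SELECT author, AVG(sold) FROM books WHERE sold > 26514 GROUP BY author

Result:
author  | AVG(sold)
--------+----------
Asimov  | 27826    
Austen  | 43955    
Le Guin | 27815    
Tolkien | 49839    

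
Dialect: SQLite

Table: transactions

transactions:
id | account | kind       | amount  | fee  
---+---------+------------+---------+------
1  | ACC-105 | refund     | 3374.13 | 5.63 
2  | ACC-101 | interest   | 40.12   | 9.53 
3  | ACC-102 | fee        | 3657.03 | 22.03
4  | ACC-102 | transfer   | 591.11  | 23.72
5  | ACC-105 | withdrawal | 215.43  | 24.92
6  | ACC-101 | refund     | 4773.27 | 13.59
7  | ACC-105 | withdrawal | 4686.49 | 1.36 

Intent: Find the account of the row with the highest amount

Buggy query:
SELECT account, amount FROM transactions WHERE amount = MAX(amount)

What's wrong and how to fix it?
Bug: MAX(amount) is an aggregate and cannot be used directly in WHERE

Fix: Use a subquery: WHERE amount = (SELECT MAX(amount) FROM transactions)

Corrected query:
SELECT account, amount FROM transactions WHERE amount = (SELECT MAX(amount) FROM transactions)

Result:
account | amount 
--------+--------
ACC-101 | 4773.27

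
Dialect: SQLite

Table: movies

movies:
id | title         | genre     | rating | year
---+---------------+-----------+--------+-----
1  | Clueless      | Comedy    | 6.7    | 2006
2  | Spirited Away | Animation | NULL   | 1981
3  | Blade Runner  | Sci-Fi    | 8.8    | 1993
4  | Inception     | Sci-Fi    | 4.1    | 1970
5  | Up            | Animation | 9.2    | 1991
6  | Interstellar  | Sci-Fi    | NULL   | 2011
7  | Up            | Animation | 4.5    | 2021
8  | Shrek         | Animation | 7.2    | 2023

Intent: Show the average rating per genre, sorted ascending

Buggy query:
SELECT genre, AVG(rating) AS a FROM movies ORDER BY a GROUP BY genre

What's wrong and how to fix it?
Bug: GROUP BY must precede ORDER BY

Fix: Reorder: SELECT … FROM … GROUP BY … ORDER BY …

Corrected query:
SELECT genre, AVG(rating) AS a FROM movies GROUP BY genre ORDER BY a

Result:
genre     | a       
----------+---------
Sci-Fi    | 6.45    
Comedy    | 6.7     
Animation | 6.966667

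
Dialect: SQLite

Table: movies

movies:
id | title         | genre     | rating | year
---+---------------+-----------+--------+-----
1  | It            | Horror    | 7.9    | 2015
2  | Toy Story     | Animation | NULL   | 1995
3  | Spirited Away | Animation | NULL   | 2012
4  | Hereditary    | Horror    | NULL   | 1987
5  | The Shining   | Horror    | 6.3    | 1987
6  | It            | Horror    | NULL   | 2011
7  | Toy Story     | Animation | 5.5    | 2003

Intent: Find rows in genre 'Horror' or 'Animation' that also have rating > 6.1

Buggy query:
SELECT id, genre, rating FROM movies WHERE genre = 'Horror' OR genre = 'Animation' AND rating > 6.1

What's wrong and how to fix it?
Bug: AND binds tighter than OR, so this parses as genre = 'Horror' OR (genre = 'Animation' AND rating > 6.1)

Fix: Add parentheses around the OR so the AND applies to both alternatives

Corrected query:
SELECT id, genre, rating FROM movies WHERE (genre = 'Horror' OR genre = 'Animation') AND rating > 6.1

Result:
id | genre  | rating
---+--------+-------
1  | Horror | 7.9   
5  | Horror | 6.3   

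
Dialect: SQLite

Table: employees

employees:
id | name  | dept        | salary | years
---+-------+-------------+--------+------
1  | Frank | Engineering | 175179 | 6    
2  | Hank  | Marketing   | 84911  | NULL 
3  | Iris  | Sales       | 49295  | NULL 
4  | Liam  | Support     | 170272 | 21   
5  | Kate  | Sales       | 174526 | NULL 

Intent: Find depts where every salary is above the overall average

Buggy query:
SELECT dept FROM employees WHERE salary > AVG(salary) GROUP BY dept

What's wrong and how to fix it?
Bug: WHERE evaluates per row before aggregation, so AVG() is unavailable

Fix: Use a subquery for AVG and a HAVING MIN(...) filter so the condition holds for every row in the group

Corrected query:
SELECT dept FROM employees GROUP BY dept HAVING MIN(salary) > (SELECT AVG(salary) FROM employees)

Result:
dept       
-----------
Engineering
Support    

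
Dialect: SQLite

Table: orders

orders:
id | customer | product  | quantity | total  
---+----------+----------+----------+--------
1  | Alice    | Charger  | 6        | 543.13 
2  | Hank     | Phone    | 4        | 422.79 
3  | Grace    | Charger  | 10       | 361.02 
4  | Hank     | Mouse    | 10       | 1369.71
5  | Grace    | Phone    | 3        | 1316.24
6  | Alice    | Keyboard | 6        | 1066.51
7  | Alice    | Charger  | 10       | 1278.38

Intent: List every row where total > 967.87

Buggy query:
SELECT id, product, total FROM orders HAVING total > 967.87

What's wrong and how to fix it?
Bug: This is a non-aggregate query (no GROUP BY, no aggregates), so in SQLite the HAVING clause is invalid here; a row-level condition belongs in WHERE

Fix: Use WHERE for row-level filtering

Corrected query:
SELECT id, product, total FROM orders WHERE total > 967.87

Result:
id | product  | total  
---+----------+--------
4  | Mouse    | 1369.71
5  | Phone    | 1316.24
6  | Keyboard | 1066.51
7  | Charger  | 1278.38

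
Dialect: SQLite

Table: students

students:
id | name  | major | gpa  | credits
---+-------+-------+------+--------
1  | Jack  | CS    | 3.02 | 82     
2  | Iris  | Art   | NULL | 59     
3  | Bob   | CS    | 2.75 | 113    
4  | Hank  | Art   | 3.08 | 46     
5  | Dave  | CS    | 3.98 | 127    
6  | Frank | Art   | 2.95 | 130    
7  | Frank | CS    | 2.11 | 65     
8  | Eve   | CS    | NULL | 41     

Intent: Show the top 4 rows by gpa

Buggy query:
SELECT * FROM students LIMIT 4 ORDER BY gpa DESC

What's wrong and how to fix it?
Bug: LIMIT must come after ORDER BY

Fix: Sort with ORDER BY, then apply LIMIT

Corrected query:
SELECT * FROM students ORDER BY gpa DESC LIMIT 4

Result:
id | name  | major | gpa  | credits
---+-------+-------+------+--------
5  | Dave  | CS    | 3.98 | 127    
4  | Hank  | Art   | 3.08 | 46     
1  | Jack  | CS    | 3.02 | 82     
6  | Frank | Art   | 2.95 | 130    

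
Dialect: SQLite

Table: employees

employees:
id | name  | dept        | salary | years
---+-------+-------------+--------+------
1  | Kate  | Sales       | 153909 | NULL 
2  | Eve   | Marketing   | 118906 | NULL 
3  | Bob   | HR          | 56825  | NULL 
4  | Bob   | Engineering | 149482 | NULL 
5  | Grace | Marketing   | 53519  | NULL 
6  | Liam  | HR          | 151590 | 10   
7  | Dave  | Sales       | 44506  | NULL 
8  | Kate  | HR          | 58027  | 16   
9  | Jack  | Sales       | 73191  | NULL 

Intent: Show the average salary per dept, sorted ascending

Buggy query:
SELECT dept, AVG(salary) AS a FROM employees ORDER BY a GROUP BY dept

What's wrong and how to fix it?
Bug: ORDER BY appears before GROUP BY; SQL clause order requires GROUP BY first

Fix: Reorder: SELECT … FROM … GROUP BY … ORDER BY …

Corrected query:
SELECT dept, AVG(salary) AS a FROM employees GROUP BY dept ORDER BY a

Result:
dept        | a           
------------+-------------
Marketing   | 86212.5     
HR          | 88814       
Sales       | 90535.333333
Engineering | 149482      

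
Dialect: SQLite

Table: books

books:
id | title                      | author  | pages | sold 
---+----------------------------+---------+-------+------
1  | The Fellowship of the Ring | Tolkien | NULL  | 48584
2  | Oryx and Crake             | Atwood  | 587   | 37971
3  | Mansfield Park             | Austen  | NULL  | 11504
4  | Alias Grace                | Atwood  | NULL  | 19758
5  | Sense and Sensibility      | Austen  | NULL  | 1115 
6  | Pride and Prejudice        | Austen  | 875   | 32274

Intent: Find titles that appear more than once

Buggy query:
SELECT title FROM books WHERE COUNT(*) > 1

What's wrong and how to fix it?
Bug: COUNT(*) is an aggregate and cannot be used in WHERE

Fix: Group first, then use HAVING for the count condition

Corrected query:
SELECT title FROM books GROUP BY title HAVING COUNT(*) > 1

Result:
(no rows)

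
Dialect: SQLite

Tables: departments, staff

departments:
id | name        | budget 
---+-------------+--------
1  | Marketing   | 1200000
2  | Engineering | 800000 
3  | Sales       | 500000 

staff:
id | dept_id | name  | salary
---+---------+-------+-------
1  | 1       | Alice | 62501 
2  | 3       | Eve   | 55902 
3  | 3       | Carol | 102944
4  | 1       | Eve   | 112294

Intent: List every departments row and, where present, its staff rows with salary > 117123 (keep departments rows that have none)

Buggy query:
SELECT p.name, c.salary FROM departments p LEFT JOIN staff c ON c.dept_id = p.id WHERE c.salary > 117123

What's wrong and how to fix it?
Bug: Filtering c.salary in WHERE discards the NULL rows produced by LEFT JOIN, turning it into an inner join

Fix: Move the right-table condition into the ON clause so unmatched parents are kept

Corrected query:
SELECT p.name, c.salary FROM departments p LEFT JOIN staff c ON c.dept_id = p.id AND c.salary > 117123

Result:
name        | salary
------------+-------
Marketing   | NULL  
Engineering | NULL  
Sales       | NULL  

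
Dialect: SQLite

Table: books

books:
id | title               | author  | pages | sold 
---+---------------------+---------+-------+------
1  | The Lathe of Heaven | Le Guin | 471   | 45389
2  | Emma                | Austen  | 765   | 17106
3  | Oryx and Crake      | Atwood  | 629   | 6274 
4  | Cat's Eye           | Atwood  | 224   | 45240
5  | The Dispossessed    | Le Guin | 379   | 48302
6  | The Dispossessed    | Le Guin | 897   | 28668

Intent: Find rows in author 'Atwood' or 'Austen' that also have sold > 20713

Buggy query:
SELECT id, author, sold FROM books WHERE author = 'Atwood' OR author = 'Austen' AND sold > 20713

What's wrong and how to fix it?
Bug: Without parentheses, AND is evaluated before OR, so the sold filter only applies to the 'Austen' branch

Fix: Group the OR with parentheses (or use IN), then AND the threshold

Corrected query:
SELECT id, author, sold FROM books WHERE (author = 'Atwood' OR author = 'Austen') AND sold > 20713

Result:
id | author | sold 
---+--------+------
4  | Atwood | 45240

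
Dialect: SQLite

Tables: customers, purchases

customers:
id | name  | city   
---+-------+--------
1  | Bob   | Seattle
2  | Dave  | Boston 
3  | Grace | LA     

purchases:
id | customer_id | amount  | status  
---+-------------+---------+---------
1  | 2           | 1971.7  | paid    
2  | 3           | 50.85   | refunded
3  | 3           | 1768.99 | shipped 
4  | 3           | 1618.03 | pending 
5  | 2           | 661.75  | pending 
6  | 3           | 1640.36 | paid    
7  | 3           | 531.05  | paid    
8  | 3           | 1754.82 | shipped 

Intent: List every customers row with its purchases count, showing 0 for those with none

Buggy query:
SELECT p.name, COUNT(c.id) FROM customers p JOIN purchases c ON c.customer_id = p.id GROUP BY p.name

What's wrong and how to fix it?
Bug: INNER JOIN drops customers rows that have no matching purchases rows

Fix: Switch to LEFT JOIN to retain unmatched parent rows

Corrected query:
SELECT p.name, COUNT(c.id) FROM customers p LEFT JOIN purchases c ON c.customer_id = p.id GROUP BY p.name

Result:
name  | COUNT(c.id)
------+------------
Bob   | 0          
Dave  | 2          
Grace | 6          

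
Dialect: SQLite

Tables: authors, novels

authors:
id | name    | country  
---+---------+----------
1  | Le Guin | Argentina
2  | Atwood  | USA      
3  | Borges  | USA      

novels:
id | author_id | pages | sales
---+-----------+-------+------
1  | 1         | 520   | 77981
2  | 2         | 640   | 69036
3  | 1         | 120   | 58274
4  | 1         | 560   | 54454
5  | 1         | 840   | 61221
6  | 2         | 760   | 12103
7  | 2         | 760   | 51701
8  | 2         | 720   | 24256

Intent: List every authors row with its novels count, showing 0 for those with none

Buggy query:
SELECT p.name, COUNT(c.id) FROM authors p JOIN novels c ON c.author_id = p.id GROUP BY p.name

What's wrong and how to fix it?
Bug: An inner join excludes parents with zero children

Fix: Use LEFT JOIN so parents without children still appear (COUNT(c.id) gives 0)

Corrected query:
SELECT p.name, COUNT(c.id) FROM authors p LEFT JOIN novels c ON c.author_id = p.id GROUP BY p.name

Result:
name    | COUNT(c.id)
--------+------------
Atwood  | 4          
Borges  | 0          
Le Guin | 4          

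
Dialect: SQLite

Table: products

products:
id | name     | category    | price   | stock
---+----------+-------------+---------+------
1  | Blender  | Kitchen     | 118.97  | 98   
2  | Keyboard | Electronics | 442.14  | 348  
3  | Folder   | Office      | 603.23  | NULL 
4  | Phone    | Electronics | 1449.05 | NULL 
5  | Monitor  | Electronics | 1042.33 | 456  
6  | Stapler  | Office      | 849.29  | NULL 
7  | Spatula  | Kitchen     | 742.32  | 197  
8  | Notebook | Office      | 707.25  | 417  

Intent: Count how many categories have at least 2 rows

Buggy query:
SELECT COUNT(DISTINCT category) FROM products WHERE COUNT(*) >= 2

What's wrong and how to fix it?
Bug: WHERE filters individual rows, not groups, so a group-level COUNT is invalid there

Fix: Use a subquery that GROUPs and filters with HAVING, then count its rows

Corrected query:
SELECT COUNT(*) FROM (SELECT category FROM products GROUP BY category HAVING COUNT(*) >= 2)

Result:
COUNT(*)
--------
3       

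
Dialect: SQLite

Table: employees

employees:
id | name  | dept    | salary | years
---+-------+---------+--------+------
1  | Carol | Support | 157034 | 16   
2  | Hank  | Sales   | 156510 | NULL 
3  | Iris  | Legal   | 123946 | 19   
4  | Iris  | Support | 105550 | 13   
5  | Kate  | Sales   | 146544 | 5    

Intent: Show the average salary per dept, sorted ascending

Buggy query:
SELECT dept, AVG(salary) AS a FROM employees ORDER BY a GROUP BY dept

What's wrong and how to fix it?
Bug: ORDER BY appears before GROUP BY; SQL clause order requires GROUP BY first

Fix: Move ORDER BY to the end, after GROUP BY

Corrected query:
SELECT dept, AVG(salary) AS a FROM employees GROUP BY dept ORDER BY a

Result:
dept    | a     
--------+-------
Legal   | 123946
Support | 131292
Sales   | 151527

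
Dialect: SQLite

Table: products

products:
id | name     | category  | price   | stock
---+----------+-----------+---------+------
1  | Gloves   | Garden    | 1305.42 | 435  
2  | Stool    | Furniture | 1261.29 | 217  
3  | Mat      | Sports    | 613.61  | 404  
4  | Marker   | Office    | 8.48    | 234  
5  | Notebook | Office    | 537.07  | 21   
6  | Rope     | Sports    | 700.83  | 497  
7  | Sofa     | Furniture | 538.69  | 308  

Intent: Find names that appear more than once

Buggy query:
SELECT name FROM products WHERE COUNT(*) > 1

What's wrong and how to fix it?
Bug: WHERE can't reference COUNT(*); aggregates are computed after WHERE

Fix: Group first, then use HAVING for the count condition

Corrected query:
SELECT name FROM products GROUP BY name HAVING COUNT(*) > 1

Result:
(no rows)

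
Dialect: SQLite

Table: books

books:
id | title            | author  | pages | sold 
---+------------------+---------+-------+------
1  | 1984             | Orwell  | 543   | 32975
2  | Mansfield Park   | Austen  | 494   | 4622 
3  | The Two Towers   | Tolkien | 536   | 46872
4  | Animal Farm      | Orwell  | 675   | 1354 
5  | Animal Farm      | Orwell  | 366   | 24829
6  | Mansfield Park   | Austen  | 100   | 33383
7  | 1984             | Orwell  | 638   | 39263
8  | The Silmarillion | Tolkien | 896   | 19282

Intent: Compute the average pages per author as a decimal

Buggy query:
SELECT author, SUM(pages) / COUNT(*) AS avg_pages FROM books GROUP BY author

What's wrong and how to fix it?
Bug: SUM(pages) and COUNT(*) are both integers; the division truncates the fractional part

Fix: Cast one side to REAL so the division keeps the fractional part

Corrected query:
SELECT author, SUM(pages) * 1.0 / COUNT(*) AS avg_pages FROM books GROUP BY author

Result:
author  | avg_pages
--------+----------
Austen  | 297      
Orwell  | 555.5    
Tolkien | 716      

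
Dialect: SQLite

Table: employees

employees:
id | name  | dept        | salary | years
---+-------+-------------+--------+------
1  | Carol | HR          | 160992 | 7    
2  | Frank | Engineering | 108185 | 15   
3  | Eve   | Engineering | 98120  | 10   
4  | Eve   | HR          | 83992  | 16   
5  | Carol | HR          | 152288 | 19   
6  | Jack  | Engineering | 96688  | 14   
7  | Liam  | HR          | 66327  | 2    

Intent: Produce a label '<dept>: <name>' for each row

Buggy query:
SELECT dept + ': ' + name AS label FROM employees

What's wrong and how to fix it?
Bug: '+' is numeric addition; on text columns SQLite converts them to 0 instead of concatenating

Fix: Replace + with || to concatenate text

Corrected query:
SELECT dept || ': ' || name AS label FROM employees

Result:
label             
------------------
HR: Carol         
Engineering: Frank
Engineering: Eve  
HR: Eve           
HR: Carol         
Engineering: Jack 
HR: Liam          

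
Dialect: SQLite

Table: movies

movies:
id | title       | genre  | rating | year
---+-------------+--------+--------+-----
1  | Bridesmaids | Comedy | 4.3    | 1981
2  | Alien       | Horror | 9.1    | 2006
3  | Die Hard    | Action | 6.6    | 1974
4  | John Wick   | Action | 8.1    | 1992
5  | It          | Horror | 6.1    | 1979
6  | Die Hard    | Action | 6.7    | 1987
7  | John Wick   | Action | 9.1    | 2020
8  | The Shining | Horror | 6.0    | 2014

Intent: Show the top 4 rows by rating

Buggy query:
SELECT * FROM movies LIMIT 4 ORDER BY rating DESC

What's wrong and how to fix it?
Bug: LIMIT must come after ORDER BY

Fix: Sort with ORDER BY, then apply LIMIT

Corrected query:
SELECT * FROM movies ORDER BY rating DESC LIMIT 4

Result:
id | title     | genre  | rating | year
---+-----------+--------+--------+-----
2  | Alien     | Horror | 9.1    | 2006
7  | John Wick | Action | 9.1    | 2020
4  | John Wick | Action | 8.1    | 1992
6  | Die Hard  | Action | 6.7    | 1987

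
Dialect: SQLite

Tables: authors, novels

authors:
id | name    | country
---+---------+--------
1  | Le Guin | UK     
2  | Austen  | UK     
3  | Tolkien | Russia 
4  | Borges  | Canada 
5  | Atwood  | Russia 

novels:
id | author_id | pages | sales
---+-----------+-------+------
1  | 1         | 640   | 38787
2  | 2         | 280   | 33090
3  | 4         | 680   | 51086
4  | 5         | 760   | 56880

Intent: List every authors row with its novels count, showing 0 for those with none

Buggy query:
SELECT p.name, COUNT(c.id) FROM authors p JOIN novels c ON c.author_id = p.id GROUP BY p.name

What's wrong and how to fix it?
Bug: An inner join excludes parents with zero children

Fix: Switch to LEFT JOIN to retain unmatched parent rows

Corrected query:
SELECT p.name, COUNT(c.id) FROM authors p LEFT JOIN novels c ON c.author_id = p.id GROUP BY p.name

Result:
name    | COUNT(c.id)
--------+------------
Atwood  | 1          
Austen  | 1          
Borges  | 1          
Le Guin | 1          
Tolkien | 0          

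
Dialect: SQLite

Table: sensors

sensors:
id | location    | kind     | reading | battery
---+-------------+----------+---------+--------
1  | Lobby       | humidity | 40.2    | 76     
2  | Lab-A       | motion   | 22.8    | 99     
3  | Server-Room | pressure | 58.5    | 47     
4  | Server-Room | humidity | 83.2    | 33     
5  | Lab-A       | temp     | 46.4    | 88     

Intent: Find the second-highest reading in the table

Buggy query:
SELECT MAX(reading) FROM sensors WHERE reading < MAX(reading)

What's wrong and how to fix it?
Bug: The inner MAX is an aggregate inside WHERE, which is not allowed

Fix: Put the inner MAX in a scalar subquery

Corrected query:
SELECT MAX(reading) FROM sensors WHERE reading < (SELECT MAX(reading) FROM sensors)

Result:
MAX(reading)
------------
58.5        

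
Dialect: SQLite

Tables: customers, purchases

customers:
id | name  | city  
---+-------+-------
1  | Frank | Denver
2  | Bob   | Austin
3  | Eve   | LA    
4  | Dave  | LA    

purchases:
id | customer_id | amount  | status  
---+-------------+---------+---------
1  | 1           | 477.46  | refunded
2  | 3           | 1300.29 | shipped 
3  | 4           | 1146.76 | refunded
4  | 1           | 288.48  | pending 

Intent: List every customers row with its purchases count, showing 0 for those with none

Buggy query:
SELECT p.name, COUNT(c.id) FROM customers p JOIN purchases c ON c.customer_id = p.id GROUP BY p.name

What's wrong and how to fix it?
Bug: INNER JOIN drops customers rows that have no matching purchases rows

Fix: Use LEFT JOIN so parents without children still appear (COUNT(c.id) gives 0)

Corrected query:
SELECT p.name, COUNT(c.id) FROM customers p LEFT JOIN purchases c ON c.customer_id = p.id GROUP BY p.name

Result:
name  | COUNT(c.id)
------+------------
Bob   | 0          
Dave  | 1          
Eve   | 1          
Frank | 2          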